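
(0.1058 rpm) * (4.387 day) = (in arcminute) 1.444e+07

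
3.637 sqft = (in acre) 8.349e-05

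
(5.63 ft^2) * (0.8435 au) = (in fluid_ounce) 2.232e+15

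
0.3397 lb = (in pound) 0.3397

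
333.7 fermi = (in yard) 3.649e-13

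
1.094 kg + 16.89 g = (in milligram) 1.111e+06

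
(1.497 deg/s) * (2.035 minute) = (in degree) 182.8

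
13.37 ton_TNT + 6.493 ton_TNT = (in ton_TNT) 19.86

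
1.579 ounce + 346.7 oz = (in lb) 21.77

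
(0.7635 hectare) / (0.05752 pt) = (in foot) 1.234e+09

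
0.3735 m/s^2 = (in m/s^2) 0.3735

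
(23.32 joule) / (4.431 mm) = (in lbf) 1183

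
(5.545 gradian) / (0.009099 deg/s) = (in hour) 0.1524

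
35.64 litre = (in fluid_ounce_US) 1205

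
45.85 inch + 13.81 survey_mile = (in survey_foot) 7.292e+04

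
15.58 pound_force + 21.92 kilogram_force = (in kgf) 28.99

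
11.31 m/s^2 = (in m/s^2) 11.31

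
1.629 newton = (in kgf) 0.1661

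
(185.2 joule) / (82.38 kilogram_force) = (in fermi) 2.292e+14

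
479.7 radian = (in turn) 76.35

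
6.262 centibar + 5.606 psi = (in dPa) 4.491e+05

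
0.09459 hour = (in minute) 5.675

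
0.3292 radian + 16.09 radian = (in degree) 940.8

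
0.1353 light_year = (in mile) 7.954e+11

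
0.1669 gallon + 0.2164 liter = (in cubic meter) 0.0008482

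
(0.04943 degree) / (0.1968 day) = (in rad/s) 5.074e-08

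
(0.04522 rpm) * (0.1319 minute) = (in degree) 2.147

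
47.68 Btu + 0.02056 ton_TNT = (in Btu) 8.158e+04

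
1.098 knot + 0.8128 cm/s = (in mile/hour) 1.282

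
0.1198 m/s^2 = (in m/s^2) 0.1198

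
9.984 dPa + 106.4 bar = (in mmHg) 7.981e+04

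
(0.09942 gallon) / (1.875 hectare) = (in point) 5.69e-05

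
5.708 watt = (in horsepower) 0.007655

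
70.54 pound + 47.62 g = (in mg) 3.204e+07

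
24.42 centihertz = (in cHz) 24.42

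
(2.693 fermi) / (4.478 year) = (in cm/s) 1.907e-21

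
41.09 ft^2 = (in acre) 0.0009433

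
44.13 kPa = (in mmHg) 331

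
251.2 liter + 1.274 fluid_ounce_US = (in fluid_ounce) 8495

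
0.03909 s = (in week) 6.463e-08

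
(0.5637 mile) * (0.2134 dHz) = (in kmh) 69.69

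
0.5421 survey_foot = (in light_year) 1.747e-17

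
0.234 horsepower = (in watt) 174.5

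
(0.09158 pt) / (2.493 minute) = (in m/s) 2.16e-07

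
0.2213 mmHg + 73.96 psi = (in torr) 3825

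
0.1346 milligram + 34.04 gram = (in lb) 0.07505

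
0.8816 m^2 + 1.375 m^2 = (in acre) 0.0005576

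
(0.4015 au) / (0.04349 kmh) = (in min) 8.287e+10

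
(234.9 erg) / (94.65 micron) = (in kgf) 0.02531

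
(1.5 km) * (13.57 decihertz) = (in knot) 3957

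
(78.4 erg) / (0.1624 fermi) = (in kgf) 4.923e+09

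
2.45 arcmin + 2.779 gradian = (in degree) 2.542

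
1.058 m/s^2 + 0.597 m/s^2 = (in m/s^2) 1.655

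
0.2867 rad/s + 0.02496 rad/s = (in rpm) 2.976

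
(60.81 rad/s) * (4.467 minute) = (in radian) 1.63e+04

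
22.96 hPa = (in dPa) 2.296e+04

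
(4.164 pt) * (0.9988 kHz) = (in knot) 2.852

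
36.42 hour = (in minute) 2185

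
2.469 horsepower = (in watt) 1841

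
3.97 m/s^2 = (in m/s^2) 3.97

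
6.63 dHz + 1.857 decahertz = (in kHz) 0.01923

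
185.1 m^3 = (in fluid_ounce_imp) 6.515e+06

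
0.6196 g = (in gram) 0.6196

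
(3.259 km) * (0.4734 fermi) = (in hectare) 1.543e-16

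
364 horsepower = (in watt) 2.714e+05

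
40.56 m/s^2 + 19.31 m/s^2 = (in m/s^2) 59.87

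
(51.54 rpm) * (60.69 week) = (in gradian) 1.261e+10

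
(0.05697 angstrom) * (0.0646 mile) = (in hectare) 5.923e-14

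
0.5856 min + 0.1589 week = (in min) 1602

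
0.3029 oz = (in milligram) 8587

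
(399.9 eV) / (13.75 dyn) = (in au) 3.115e-24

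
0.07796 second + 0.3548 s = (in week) 7.155e-07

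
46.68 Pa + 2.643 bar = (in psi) 38.34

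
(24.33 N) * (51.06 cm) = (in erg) 1.242e+08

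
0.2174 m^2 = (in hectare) 2.174e-05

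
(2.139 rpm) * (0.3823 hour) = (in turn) 49.06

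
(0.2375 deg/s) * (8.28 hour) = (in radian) 123.6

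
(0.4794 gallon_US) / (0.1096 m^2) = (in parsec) 5.366e-19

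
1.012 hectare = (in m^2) 1.012e+04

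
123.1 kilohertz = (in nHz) 1.231e+14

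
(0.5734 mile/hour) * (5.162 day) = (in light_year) 1.208e-11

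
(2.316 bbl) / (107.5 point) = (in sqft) 104.5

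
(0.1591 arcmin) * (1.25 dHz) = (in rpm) 5.524e-05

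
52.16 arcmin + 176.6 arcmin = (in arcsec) 1.373e+04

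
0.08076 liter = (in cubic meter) 8.076e-05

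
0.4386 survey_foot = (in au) 8.936e-13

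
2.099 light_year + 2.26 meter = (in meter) 1.986e+16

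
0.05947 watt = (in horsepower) 7.975e-05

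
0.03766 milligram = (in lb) 8.303e-08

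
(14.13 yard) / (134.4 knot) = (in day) 2.163e-06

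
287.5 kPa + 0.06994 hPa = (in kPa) 287.5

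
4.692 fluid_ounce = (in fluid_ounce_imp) 4.884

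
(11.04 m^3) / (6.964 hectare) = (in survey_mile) 9.851e-08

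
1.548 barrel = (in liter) 246.1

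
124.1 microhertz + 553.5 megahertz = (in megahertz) 553.5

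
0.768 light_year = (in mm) 7.266e+18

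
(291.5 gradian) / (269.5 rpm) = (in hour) 4.507e-05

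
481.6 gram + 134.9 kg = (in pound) 298.5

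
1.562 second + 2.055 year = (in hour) 1.8e+04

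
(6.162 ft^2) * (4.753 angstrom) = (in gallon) 7.188e-08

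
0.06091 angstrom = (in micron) 6.091e-06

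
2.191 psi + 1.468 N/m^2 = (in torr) 113.3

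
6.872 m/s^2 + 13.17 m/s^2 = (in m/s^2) 20.04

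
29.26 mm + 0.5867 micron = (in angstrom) 2.926e+08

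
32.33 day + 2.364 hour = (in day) 32.43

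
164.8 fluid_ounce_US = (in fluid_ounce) 164.8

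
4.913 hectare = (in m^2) 4.913e+04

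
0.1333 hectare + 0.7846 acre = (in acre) 1.114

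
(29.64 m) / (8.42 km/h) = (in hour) 0.00352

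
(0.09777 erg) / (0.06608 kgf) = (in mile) 9.375e-12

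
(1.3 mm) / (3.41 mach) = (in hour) 3.11e-10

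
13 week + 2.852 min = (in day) 91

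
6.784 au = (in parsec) 3.289e-05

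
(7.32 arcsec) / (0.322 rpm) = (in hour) 2.923e-07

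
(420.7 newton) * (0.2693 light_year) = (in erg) 1.072e+25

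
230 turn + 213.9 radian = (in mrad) 1.659e+06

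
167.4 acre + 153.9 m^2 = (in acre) 167.4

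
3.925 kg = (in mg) 3.925e+06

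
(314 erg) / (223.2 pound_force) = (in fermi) 3.163e+07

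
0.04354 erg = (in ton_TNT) 1.041e-18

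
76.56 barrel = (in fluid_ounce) 4.116e+05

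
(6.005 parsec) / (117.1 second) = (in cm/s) 1.582e+17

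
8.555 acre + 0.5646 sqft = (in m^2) 3.462e+04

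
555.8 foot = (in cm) 1.694e+04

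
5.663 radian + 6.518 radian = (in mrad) 1.218e+04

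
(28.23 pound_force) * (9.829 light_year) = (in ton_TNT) 2.791e+09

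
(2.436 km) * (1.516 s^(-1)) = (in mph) 8261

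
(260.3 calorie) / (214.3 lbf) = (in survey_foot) 3.748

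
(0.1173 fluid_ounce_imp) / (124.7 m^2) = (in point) 7.576e-05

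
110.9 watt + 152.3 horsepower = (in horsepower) 152.4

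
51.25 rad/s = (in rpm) 489.4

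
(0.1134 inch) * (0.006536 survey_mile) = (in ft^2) 0.3261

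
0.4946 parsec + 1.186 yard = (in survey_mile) 9.483e+12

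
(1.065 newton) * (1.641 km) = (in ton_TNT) 4.177e-07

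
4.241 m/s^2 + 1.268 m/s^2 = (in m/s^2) 5.509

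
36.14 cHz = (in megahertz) 3.614e-07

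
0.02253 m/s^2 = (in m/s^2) 0.02253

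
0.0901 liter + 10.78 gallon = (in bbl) 0.2572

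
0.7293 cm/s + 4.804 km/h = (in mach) 0.00394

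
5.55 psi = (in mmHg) 287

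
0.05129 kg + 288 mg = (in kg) 0.05158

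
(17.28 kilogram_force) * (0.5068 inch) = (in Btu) 0.002068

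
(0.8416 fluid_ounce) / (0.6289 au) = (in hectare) 2.645e-20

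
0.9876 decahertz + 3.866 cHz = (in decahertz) 0.9915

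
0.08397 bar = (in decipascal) 8.397e+04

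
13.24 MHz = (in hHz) 1.324e+05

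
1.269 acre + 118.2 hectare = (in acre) 293.3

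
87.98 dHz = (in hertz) 8.798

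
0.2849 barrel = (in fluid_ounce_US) 1532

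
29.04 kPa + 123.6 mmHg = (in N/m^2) 4.552e+04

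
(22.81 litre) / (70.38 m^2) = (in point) 0.9187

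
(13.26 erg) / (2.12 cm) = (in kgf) 6.378e-06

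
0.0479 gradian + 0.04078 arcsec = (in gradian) 0.04791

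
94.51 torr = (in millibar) 126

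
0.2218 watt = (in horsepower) 0.0002974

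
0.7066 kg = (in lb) 1.558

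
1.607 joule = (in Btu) 0.001523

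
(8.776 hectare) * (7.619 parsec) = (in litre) 2.063e+25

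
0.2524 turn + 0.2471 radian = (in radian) 1.833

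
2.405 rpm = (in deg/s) 14.43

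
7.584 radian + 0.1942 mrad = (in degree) 434.5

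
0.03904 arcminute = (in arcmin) 0.03904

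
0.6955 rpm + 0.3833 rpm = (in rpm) 1.079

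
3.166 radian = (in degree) 181.4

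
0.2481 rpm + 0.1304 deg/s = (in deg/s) 1.619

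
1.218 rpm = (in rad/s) 0.1275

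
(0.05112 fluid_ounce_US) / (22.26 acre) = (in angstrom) 0.1678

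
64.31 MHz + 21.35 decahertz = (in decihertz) 6.431e+08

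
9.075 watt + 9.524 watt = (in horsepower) 0.02494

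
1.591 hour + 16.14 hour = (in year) 0.002024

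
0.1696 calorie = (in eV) 4.429e+18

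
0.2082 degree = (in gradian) 0.2313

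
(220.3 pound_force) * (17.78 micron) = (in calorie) 0.004164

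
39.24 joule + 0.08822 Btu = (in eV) 8.259e+20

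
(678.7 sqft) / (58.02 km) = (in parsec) 3.522e-20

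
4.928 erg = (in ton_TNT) 1.178e-16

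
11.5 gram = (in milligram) 1.15e+04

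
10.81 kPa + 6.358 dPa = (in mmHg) 81.09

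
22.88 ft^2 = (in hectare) 0.0002126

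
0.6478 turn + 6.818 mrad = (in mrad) 4077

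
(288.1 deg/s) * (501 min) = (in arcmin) 5.196e+08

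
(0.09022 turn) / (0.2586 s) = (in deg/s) 125.6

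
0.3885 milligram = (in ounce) 1.37e-05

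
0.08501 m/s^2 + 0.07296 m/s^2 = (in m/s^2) 0.158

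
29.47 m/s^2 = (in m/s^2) 29.47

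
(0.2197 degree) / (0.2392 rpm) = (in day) 1.772e-06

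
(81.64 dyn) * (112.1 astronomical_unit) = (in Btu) 1.298e+07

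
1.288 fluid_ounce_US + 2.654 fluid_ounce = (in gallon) 0.0308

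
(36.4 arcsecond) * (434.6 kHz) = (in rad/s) 76.69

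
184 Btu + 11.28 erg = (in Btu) 184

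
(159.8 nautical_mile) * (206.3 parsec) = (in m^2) 1.884e+24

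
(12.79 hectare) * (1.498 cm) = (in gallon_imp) 4.214e+05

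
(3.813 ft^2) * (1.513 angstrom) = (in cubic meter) 5.36e-11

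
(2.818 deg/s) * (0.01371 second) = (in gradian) 0.04293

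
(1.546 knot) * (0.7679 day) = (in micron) 5.277e+10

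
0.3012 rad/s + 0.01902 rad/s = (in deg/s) 18.35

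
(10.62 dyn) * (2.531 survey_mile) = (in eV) 2.7e+18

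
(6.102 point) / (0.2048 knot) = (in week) 3.378e-08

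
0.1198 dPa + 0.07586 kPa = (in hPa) 0.7587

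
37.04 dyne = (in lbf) 8.327e-05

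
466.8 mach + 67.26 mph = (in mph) 3.556e+05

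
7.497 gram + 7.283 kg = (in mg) 7.29e+06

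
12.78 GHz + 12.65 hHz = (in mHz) 1.278e+13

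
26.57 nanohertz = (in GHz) 2.657e-17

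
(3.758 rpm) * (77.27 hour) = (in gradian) 6.969e+06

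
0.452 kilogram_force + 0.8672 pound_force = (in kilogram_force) 0.8454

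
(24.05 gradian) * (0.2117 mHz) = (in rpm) 0.0007637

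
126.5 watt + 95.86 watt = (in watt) 222.4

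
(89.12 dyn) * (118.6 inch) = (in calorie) 0.0006417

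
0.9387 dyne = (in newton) 9.387e-06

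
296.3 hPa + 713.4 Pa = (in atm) 0.2995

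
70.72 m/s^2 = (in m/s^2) 70.72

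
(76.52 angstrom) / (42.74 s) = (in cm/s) 1.79e-08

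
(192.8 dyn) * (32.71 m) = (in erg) 6.306e+05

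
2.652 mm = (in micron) 2652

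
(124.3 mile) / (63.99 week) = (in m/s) 0.005169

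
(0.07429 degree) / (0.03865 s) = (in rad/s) 0.03355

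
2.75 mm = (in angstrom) 2.75e+07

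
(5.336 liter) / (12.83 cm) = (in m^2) 0.04159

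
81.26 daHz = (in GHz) 8.126e-07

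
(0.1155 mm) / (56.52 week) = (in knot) 6.568e-12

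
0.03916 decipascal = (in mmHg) 2.937e-05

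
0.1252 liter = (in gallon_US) 0.03307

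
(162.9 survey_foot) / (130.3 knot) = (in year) 2.349e-08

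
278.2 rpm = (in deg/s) 1669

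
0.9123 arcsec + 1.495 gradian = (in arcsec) 4845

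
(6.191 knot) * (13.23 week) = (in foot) 8.361e+07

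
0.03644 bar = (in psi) 0.5285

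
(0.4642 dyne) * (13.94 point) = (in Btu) 2.164e-11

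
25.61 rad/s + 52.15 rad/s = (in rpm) 742.6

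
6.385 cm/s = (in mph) 0.1428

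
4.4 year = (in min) 2.313e+06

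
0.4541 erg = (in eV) 2.834e+11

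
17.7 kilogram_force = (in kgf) 17.7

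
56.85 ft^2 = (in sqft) 56.85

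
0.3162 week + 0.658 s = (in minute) 3187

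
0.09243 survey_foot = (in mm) 28.17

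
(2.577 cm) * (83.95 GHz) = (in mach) 6.354e+06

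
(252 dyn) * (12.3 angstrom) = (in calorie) 7.408e-13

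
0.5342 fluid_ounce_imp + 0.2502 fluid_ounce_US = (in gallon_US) 0.005964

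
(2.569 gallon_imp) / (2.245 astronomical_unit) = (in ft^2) 3.743e-13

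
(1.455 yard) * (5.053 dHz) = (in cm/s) 67.23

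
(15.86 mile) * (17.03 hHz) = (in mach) 1.277e+05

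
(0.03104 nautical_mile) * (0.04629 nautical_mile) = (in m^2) 4928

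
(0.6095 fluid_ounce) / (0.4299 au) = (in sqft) 3.017e-15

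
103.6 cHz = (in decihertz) 10.36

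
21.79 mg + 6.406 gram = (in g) 6.428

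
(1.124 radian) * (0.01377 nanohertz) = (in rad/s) 1.548e-11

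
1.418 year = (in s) 4.472e+07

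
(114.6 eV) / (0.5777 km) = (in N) 3.178e-20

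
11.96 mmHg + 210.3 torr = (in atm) 0.2924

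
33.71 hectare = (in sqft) 3.629e+06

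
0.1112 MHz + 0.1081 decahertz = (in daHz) 1.112e+04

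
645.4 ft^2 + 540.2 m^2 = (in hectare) 0.06002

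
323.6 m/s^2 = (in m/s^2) 323.6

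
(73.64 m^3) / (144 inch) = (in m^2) 20.13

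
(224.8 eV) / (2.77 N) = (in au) 8.692e-29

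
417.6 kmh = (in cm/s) 1.16e+04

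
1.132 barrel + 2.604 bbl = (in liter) 594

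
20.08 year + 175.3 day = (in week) 1072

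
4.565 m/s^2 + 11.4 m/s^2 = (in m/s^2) 15.96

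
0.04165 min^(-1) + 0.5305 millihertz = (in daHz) 0.0001225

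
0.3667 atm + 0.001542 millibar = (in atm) 0.3667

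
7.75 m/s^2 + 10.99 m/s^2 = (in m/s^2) 18.74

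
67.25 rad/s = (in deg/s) 3853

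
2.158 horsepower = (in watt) 1609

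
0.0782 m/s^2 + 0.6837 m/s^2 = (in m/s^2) 0.7619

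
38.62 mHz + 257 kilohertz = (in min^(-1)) 1.542e+07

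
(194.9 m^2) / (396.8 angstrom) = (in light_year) 5.192e-07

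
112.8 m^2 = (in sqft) 1214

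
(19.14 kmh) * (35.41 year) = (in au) 0.03969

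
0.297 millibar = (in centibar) 0.0297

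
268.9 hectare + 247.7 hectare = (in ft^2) 5.561e+07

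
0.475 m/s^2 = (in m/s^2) 0.475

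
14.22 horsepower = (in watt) 1.06e+04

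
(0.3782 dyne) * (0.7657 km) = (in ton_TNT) 6.921e-13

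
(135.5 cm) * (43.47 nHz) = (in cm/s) 5.89e-06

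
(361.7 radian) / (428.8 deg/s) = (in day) 0.0005594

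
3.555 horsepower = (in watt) 2651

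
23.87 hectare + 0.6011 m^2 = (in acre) 58.98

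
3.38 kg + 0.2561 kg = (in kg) 3.636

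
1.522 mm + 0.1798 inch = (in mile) 3.783e-06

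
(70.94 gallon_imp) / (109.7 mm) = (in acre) 0.0007264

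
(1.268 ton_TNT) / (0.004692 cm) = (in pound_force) 2.542e+13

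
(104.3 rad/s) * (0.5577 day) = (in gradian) 3.199e+08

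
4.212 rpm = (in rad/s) 0.4411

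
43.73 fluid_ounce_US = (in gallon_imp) 0.2845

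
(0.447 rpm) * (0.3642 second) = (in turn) 0.002713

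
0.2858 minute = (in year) 5.438e-07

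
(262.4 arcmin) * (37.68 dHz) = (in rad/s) 0.2876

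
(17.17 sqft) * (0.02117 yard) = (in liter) 30.88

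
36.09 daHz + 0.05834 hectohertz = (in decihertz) 3667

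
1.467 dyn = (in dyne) 1.467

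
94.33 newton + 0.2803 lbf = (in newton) 95.58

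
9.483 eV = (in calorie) 3.631e-19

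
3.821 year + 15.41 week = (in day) 1503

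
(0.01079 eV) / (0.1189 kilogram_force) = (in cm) 1.483e-19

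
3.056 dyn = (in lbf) 6.87e-06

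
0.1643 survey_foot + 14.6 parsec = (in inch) 1.774e+19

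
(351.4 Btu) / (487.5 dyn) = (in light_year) 8.039e-09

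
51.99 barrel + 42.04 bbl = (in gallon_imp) 3288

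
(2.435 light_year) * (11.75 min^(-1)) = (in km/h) 1.624e+16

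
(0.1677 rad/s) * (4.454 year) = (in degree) 1.35e+09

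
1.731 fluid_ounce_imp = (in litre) 0.04918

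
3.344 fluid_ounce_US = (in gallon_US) 0.02612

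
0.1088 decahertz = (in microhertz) 1.088e+06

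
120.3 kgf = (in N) 1180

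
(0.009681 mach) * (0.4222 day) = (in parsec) 3.897e-12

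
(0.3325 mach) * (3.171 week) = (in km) 2.171e+05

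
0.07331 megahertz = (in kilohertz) 73.31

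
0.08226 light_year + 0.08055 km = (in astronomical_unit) 5202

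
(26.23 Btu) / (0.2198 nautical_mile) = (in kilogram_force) 6.932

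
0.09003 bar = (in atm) 0.08885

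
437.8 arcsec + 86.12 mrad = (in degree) 5.056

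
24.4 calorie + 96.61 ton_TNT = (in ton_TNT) 96.61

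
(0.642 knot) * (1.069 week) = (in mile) 132.7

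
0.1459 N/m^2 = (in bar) 1.459e-06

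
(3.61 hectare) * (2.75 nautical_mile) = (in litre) 1.839e+11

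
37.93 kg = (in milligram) 3.793e+07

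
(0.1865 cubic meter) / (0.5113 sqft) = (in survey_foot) 12.88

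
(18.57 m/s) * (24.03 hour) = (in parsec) 5.206e-11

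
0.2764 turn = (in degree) 99.5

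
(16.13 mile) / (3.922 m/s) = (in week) 0.01094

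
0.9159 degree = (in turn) 0.002544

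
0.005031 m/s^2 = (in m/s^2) 0.005031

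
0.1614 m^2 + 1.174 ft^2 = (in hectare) 2.705e-05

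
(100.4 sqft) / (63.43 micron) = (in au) 9.83e-07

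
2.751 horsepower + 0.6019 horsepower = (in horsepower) 3.353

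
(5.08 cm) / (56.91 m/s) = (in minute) 1.488e-05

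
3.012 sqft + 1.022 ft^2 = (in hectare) 3.748e-05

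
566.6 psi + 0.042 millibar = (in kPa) 3907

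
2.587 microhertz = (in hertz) 2.587e-06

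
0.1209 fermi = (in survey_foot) 3.967e-16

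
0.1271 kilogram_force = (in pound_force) 0.2802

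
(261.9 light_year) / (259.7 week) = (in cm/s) 1.578e+12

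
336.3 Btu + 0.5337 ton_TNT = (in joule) 2.233e+09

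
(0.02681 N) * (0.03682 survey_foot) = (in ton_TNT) 7.191e-14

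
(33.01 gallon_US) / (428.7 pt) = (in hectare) 8.262e-05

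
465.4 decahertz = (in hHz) 46.54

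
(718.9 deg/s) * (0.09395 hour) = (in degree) 2.431e+05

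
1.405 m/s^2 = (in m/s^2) 1.405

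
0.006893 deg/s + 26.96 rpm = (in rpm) 26.96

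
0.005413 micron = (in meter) 5.413e-09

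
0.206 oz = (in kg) 0.00584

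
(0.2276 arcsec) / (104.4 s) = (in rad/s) 1.057e-08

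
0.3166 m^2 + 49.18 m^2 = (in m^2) 49.5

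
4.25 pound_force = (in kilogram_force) 1.928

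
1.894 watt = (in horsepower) 0.00254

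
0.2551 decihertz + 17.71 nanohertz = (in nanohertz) 2.551e+07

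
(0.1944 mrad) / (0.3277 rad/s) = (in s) 0.0005932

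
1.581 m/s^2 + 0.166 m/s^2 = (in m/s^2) 1.747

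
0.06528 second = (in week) 1.079e-07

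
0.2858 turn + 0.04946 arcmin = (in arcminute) 6173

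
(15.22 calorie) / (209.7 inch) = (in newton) 11.96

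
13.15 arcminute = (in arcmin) 13.15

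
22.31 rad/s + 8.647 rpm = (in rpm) 221.7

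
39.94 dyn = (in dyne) 39.94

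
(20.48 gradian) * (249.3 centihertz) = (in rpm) 7.658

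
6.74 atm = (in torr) 5122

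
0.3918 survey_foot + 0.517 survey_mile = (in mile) 0.5171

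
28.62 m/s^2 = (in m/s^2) 28.62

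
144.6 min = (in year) 0.0002751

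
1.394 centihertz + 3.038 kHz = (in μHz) 3.038e+09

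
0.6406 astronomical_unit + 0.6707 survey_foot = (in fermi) 9.583e+25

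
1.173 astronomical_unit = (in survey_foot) 5.757e+11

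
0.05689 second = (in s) 0.05689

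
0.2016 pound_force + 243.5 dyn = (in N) 0.8992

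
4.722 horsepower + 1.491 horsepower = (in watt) 4633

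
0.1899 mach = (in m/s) 64.66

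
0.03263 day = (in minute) 46.99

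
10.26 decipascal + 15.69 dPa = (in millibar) 0.02595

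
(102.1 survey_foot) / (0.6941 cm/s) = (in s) 4484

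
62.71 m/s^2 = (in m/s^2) 62.71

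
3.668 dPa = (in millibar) 0.003668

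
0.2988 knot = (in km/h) 0.5534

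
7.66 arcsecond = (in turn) 5.91e-06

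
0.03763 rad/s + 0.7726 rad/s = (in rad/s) 0.8102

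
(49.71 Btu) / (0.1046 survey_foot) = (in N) 1.645e+06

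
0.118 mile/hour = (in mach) 0.0001549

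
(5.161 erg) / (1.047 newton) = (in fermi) 4.929e+08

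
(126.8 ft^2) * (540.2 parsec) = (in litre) 1.964e+23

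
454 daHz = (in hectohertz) 45.4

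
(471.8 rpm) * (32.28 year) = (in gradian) 3.202e+12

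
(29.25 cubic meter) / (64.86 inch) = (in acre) 0.004387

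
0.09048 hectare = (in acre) 0.2236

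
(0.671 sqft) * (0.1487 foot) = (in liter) 2.825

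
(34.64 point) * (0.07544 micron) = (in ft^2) 9.923e-09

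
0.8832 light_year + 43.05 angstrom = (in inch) 3.29e+17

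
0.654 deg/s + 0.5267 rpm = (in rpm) 0.6357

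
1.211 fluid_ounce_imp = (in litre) 0.03441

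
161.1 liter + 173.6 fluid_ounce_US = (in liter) 166.2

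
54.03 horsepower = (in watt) 4.029e+04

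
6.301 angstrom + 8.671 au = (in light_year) 0.0001371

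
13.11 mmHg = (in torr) 13.11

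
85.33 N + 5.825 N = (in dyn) 9.116e+06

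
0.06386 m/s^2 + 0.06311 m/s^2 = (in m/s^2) 0.127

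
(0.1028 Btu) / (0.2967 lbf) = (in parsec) 2.663e-15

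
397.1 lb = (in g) 1.801e+05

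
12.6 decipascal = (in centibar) 0.00126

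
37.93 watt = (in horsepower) 0.05086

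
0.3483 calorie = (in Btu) 0.001381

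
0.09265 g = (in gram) 0.09265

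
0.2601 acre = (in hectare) 0.1053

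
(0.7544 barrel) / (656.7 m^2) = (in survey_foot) 0.0005992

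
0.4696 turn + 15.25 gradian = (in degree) 182.8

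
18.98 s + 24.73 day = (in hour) 593.5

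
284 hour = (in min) 1.704e+04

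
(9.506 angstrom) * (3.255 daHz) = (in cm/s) 3.094e-06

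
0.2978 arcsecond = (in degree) 8.272e-05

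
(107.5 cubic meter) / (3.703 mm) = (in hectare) 2.903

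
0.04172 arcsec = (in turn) 3.219e-08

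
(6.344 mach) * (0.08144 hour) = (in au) 4.233e-06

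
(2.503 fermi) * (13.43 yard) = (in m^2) 3.074e-14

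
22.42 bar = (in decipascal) 2.242e+07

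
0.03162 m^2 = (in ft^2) 0.3404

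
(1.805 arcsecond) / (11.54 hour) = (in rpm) 2.011e-09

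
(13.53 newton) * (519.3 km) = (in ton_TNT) 0.001679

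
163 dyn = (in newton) 0.00163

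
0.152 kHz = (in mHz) 1.52e+05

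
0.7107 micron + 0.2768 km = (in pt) 7.846e+05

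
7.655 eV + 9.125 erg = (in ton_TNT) 2.181e-16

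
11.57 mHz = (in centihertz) 1.157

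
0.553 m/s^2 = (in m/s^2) 0.553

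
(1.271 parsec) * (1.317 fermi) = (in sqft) 556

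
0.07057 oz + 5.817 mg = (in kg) 0.002006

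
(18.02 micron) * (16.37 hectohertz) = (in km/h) 0.1062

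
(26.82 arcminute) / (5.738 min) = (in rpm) 0.0002164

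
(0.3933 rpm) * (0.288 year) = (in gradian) 2.381e+07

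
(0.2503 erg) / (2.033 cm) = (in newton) 1.231e-06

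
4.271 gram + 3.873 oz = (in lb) 0.2515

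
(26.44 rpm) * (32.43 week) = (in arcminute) 1.867e+11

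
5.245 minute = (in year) 9.979e-06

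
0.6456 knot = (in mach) 0.0009754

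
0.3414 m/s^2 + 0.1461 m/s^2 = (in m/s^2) 0.4875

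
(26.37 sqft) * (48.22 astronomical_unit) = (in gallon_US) 4.669e+15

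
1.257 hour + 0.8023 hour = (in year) 0.0002351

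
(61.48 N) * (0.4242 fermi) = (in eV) 1.628e+05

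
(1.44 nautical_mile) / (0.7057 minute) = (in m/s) 62.98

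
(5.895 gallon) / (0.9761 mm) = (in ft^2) 246.1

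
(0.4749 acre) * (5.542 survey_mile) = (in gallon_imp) 3.77e+09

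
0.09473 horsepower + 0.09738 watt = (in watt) 70.74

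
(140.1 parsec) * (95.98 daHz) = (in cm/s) 4.149e+23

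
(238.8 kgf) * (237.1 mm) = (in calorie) 132.7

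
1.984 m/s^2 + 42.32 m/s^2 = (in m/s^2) 44.3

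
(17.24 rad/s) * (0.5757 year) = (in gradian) 1.993e+10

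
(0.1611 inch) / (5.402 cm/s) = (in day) 8.767e-07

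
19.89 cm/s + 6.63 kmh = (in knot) 3.967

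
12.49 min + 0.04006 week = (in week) 0.0413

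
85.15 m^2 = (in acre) 0.02104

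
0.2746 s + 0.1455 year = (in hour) 1275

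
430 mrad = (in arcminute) 1478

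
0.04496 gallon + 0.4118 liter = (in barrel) 0.003661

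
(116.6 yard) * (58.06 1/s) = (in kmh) 2.229e+04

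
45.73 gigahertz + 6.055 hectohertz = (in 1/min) 2.744e+12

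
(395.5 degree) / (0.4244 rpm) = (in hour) 0.04314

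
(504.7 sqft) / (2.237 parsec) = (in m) 6.793e-16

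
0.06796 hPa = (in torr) 0.05097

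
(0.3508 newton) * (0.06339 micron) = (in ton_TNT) 5.315e-18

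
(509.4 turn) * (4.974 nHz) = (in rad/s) 1.592e-05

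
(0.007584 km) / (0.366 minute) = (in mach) 0.001014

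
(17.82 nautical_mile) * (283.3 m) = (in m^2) 9.35e+06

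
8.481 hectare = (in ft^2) 9.129e+05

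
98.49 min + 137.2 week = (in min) 1.383e+06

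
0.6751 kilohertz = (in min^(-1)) 4.051e+04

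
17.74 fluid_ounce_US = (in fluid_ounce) 17.74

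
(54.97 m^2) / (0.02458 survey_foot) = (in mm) 7.337e+06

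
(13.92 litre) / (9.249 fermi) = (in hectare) 1.505e+08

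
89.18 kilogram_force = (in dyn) 8.746e+07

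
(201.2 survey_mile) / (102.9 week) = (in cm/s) 0.5203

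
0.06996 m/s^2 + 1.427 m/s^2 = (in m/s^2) 1.497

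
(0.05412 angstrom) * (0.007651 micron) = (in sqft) 4.457e-19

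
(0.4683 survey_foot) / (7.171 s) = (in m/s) 0.0199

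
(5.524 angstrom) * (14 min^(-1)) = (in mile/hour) 2.883e-10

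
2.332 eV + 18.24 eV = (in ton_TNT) 7.878e-28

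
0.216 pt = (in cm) 0.00762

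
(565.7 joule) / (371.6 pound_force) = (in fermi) 3.422e+14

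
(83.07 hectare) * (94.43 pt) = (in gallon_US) 7.31e+06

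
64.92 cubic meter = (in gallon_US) 1.715e+04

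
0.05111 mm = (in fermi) 5.111e+10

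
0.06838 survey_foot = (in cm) 2.084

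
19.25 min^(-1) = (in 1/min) 19.25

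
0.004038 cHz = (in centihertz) 0.004038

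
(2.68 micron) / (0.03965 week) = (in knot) 2.172e-10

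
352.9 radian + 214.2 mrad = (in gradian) 2.248e+04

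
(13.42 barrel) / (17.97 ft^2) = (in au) 8.543e-12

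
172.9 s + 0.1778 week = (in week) 0.1781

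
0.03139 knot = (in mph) 0.03612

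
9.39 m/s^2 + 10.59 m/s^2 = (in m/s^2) 19.98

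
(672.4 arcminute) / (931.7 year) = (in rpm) 6.357e-11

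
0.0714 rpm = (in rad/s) 0.007477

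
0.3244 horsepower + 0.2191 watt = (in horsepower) 0.3247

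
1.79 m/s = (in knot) 3.479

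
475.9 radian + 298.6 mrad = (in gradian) 3.032e+04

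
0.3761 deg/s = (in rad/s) 0.006564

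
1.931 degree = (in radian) 0.0337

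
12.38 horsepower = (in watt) 9232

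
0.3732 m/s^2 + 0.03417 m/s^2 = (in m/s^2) 0.4074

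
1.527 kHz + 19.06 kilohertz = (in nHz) 2.059e+13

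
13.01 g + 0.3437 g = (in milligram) 1.335e+04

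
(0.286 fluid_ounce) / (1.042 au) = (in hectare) 5.426e-21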